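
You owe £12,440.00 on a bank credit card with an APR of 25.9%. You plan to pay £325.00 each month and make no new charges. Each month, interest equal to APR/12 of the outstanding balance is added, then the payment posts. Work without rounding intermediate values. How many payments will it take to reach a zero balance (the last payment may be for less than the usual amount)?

82 months

Monthly rate r = 25.9%/12 = 2.15833% = 0.0215833.
Recurrence: B ← B·(1+r) − £325.00.
Month 1: interest £268.50; balance after payment £12,383.50.
Month 2: interest £267.28; balance after payment £12,325.77.
Closed form: n = −ln(1 − rB₀/P)/ln(1+r) = −ln(0.17386)/ln(1.02158) ≈ 81.931, so the balance reaches zero during payment 82.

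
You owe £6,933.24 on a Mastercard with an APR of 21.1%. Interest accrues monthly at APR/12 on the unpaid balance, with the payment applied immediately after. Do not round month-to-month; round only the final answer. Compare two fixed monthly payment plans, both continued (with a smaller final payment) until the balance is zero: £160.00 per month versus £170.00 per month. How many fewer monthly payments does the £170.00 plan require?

10 fewer payments

Monthly rate r = 21.1%/12 = 1.75833% = 0.0175833.
At £160.00/mo: n = ⌈−ln(1 − rB₀/P)/ln(1+r)⌉ = 83 payments (last £54.51); total interest = total paid − £6,933.24 = £6,241.27.
At £170.00/mo: 73 payments (last £75.61); total interest £5,382.37.
Payments saved = 83 − 73 = 10.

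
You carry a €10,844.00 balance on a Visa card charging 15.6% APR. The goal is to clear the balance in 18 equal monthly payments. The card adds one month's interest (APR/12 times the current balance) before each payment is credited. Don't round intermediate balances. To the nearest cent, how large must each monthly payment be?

Monthly rate r = 15.6%/12 = 1.3% = 0.013.
Level-payment amortization: P = B₀·r / (1 − (1+r)^(−n)) = 10844.00·0.013 / (1 − 1.013^(−18)).
Denominator 1 − (1+r)^(−18) = 0.207443954.
P = 140.972 / 0.207443954 ≈ 679.57.

€679.57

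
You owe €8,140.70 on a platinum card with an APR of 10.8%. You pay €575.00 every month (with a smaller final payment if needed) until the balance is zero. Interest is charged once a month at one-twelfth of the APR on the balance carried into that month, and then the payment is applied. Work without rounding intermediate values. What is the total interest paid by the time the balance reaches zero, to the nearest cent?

€606.95

Monthly rate r = 10.8%/12 = 0.9% = 0.009.
Payoff takes n = ⌈−ln(1 − rB₀/P)/ln(1+r)⌉ = ⌈15.213⌉ = 16 payments; the last is €122.65.
Total paid = 15·€575.00 + €122.65 = €8,747.65.
Total interest = total paid − principal = €8,747.65 − €8,140.70 = €606.95.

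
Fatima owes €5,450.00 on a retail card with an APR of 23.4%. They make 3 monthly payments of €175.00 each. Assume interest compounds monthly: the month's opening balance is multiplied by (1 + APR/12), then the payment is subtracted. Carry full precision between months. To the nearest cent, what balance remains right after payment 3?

Monthly rate r = 23.4%/12 = 1.95% = 0.0195.
Each month: B ← B·(1+r) − €175.00.
Month 1: interest €106.28; balance after payment €5,381.27.
Month 2: interest €104.93; balance after payment €5,311.21.
Month 3: interest €103.57; balance after payment €5,239.78.

€5,239.78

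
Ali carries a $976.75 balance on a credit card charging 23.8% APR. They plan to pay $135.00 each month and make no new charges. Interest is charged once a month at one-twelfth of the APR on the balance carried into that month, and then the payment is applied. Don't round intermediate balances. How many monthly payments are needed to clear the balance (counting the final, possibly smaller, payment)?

Monthly rate r = 23.8%/12 = 1.98333% = 0.0198333.
Recurrence: B ← B·(1+r) − $135.00.
Month 1: interest $19.37; balance after payment $861.12.
Month 2: interest $17.08; balance after payment $743.20.
Closed form: n = −ln(1 − rB₀/P)/ln(1+r) = −ln(0.8565)/ln(1.01983) ≈ 7.887, so the balance reaches zero during payment 8.

8 payments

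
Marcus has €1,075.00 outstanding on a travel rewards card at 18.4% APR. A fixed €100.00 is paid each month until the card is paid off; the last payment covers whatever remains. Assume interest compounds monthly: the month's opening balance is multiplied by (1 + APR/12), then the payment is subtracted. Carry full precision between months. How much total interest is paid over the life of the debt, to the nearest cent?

Monthly rate r = 18.4%/12 = 1.53333% = 0.0153333.
Payoff takes n = ⌈−ln(1 − rB₀/P)/ln(1+r)⌉ = ⌈11.837⌉ = 12 payments; the last is €83.81.
Total paid = 11·€100.00 + €83.81 = €1,183.81.
Total interest = total paid − principal = €1,183.81 − €1,075.00 = €108.81.

€108.81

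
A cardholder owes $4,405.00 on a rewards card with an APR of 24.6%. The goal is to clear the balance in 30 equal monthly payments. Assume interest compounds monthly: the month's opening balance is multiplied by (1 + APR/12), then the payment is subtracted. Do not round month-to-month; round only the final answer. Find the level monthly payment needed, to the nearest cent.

Monthly rate r = 24.6%/12 = 2.05% = 0.0205.
Level-payment amortization: P = B₀·r / (1 − (1+r)^(−n)) = 4405.00·0.0205 / (1 − 1.0205^(−30)).
Denominator 1 − (1+r)^(−30) = 0.455986436.
P = 90.3025 / 0.455986436 ≈ 198.04.

$198.04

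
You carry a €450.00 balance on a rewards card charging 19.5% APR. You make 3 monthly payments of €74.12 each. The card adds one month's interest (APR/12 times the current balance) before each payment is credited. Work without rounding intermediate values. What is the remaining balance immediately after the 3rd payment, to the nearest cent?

Monthly rate r = 19.5%/12 = 1.625% = 0.01625.
Each month: B ← B·(1+r) − €74.12.
Month 1: interest €7.31; balance after payment €383.19.
Month 2: interest €6.23; balance after payment €315.30.
Month 3: interest €5.12; balance after payment €246.30.

€246.30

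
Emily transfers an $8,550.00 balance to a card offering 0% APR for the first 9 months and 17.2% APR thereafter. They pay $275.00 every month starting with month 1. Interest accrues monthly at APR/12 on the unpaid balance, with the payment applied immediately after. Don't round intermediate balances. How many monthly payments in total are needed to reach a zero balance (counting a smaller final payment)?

36 payments

Promo months 1–9 at r₀ = 0%/12 = 0; months 10+ at r₁ = 17.2%/12 = 0.0143333.
After month 9 (no interest yet): B = $8,550.00 − 9·$275.00 = $6,075.00.
Then at r₁ with $275.00/mo: n₂ = −ln(1 − r₁·B/P)/ln(1+r₁) ≈ 26.75 → 27 more payments.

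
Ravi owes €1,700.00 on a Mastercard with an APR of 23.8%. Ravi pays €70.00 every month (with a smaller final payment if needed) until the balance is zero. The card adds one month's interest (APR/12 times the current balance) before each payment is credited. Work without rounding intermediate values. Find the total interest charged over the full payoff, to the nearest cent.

Monthly rate r = 23.8%/12 = 1.98333% = 0.0198333.
Payoff takes n = ⌈−ln(1 − rB₀/P)/ln(1+r)⌉ = ⌈33.460⌉ = 34 payments; the last is €32.40.
Total paid = 33·€70.00 + €32.40 = €2,342.40.
Total interest = total paid − principal = €2,342.40 − €1,700.00 = €642.40.

€642.40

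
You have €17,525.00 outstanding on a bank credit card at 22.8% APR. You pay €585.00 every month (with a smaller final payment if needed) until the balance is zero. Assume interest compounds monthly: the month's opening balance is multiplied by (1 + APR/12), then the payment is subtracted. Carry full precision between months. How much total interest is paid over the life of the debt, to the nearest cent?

Monthly rate r = 22.8%/12 = 1.9% = 0.019.
Payoff takes n = ⌈−ln(1 − rB₀/P)/ln(1+r)⌉ = ⌈44.740⌉ = 45 payments; the last is €433.90.
Total paid = 44·€585.00 + €433.90 = €26,173.90.
Total interest = total paid − principal = €26,173.90 − €17,525.00 = €8,648.90.

€8,648.90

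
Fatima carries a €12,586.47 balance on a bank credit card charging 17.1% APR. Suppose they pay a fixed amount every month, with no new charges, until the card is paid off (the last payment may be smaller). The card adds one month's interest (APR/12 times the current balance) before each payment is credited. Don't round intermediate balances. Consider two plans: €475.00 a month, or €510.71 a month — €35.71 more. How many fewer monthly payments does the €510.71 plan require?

3 fewer payments

Monthly rate r = 17.1%/12 = 1.425% = 0.01425.
At €475.00/mo: n = ⌈−ln(1 − rB₀/P)/ln(1+r)⌉ = 34 payments (last €243.62); total interest = total paid − €12,586.47 = €3,332.15.
At €510.71/mo: 31 payments (last €294.53); total interest €3,029.36.
Payments saved = 34 − 31 = 3.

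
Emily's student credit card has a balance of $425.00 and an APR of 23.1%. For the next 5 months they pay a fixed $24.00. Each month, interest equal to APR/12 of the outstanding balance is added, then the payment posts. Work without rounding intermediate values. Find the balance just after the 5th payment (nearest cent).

Monthly rate r = 23.1%/12 = 1.925% = 0.01925.
Each month: B ← B·(1+r) − $24.00.
Month 1: interest $8.18; balance after payment $409.18.
Month 2: interest $7.88; balance after payment $393.06.
Month 3: interest $7.57; balance after payment $376.62.
Month 4: interest $7.25; balance after payment $359.87.
Month 5: interest $6.93; balance after payment $342.80.

$342.80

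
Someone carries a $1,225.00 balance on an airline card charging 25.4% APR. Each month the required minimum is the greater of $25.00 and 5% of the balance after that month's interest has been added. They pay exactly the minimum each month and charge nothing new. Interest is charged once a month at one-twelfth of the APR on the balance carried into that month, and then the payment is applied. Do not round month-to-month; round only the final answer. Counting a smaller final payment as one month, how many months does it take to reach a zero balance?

Monthly rate r = 25.4%/12 = 2.11667% = 0.0211667.
While 5% of the post-interest balance exceeds $25.00, each month B ← (B·(1+r))·(1 − 0.05), i.e. B shrinks by the factor (1+r)·0.95 = 0.97011.
This holds for months 1–31. Entering month 32 the balance is $478.15; 5% of the post-interest balance is now below $25.00, so the flat $25.00 minimum applies from here.
From month 32 a fixed $25.00 at rate r clears $478.15 in 25 more payments. Total: 31 + 25 = 56 months.

56 months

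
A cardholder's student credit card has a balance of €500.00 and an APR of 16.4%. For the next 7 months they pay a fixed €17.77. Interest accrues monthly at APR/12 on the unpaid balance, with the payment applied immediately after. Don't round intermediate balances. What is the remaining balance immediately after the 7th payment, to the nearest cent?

€420.23

Monthly rate r = 16.4%/12 = 1.36667% = 0.0136667.
Each month: B ← B·(1+r) − €17.77.
Month 1: interest €6.83; balance after payment €489.06.
Month 2: interest €6.68; balance after payment €477.98.
Month 3: interest €6.53; balance after payment €466.74.
Month 4: interest €6.38; balance after payment €455.35.
Month 5: interest €6.22; balance after payment €443.80.
Month 6: interest €6.07; balance after payment €432.10.
Month 7: interest €5.91; balance after payment €420.23.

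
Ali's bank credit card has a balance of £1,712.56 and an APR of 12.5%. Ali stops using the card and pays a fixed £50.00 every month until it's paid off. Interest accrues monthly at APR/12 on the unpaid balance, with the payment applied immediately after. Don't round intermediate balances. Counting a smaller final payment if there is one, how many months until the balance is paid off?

Monthly rate r = 12.5%/12 = 1.04167% = 0.0104167.
Recurrence: B ← B·(1+r) − £50.00.
Month 1: interest £17.84; balance after payment £1,680.40.
Month 2: interest £17.50; balance after payment £1,647.90.
Closed form: n = −ln(1 − rB₀/P)/ln(1+r) = −ln(0.64322)/ln(1.01042) ≈ 42.583, so the balance reaches zero during payment 43.

43 payments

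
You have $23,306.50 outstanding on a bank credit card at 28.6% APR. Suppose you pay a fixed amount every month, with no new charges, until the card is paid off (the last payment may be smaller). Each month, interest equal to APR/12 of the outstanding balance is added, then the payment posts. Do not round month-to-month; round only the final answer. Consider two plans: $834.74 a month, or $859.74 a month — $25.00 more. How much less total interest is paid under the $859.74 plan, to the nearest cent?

$891.72

Monthly rate r = 28.6%/12 = 2.38333% = 0.0238333.
At $834.74/mo: n = ⌈−ln(1 − rB₀/P)/ln(1+r)⌉ = 47 payments (last $409.10); total interest = total paid − $23,306.50 = $15,500.64.
At $859.74/mo: 45 payments (last $86.86); total interest $14,608.92.
Interest saved = $15,500.64 − $14,608.92 = $891.72.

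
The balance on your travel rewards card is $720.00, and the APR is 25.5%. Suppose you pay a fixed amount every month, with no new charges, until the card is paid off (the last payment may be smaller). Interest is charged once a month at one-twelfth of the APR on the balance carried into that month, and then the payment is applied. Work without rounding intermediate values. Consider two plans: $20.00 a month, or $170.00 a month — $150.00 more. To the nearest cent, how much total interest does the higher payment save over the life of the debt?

$614.52

Monthly rate r = 25.5%/12 = 2.125% = 0.02125.
At $20.00/mo: n = ⌈−ln(1 − rB₀/P)/ln(1+r)⌉ = 69 payments (last $17.44); total interest = total paid − $720.00 = $657.44.
At $170.00/mo: 5 payments (last $82.92); total interest $42.92.
Interest saved = $657.44 − $42.92 = $614.52.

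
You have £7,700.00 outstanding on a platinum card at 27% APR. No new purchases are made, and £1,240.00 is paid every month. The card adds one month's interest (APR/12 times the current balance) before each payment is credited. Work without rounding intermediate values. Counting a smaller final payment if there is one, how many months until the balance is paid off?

7 payments

Monthly rate r = 27%/12 = 2.25% = 0.0225.
Recurrence: B ← B·(1+r) − £1,240.00.
Month 1: interest £173.25; balance after payment £6,633.25.
Month 2: interest £149.25; balance after payment £5,542.50.
Closed form: n = −ln(1 − rB₀/P)/ln(1+r) = −ln(0.86028)/ln(1.0225) ≈ 6.764, so the balance reaches zero during payment 7.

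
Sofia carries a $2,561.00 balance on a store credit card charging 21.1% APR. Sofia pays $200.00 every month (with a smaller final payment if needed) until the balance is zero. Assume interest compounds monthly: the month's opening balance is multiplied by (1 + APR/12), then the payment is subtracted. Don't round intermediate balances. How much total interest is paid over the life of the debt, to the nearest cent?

$366.36

Monthly rate r = 21.1%/12 = 1.75833% = 0.0175833.
Payoff takes n = ⌈−ln(1 − rB₀/P)/ln(1+r)⌉ = ⌈14.635⌉ = 15 payments; the last is $127.36.
Total paid = 14·$200.00 + $127.36 = $2,927.36.
Total interest = total paid − principal = $2,927.36 − $2,561.00 = $366.36.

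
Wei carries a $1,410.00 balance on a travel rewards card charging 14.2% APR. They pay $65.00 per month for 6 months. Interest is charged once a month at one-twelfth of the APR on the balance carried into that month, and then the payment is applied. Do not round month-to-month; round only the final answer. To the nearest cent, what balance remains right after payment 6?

$1,111.40

Monthly rate r = 14.2%/12 = 1.18333% = 0.0118333.
Each month: B ← B·(1+r) − $65.00.
Month 1: interest $16.68; balance after payment $1,361.68.
Month 2: interest $16.11; balance after payment $1,312.80.
Month 3: interest $15.53; balance after payment $1,263.33.
Month 4: interest $14.95; balance after payment $1,213.28.
Month 5: interest $14.36; balance after payment $1,162.64.
Month 6: interest $13.76; balance after payment $1,111.40.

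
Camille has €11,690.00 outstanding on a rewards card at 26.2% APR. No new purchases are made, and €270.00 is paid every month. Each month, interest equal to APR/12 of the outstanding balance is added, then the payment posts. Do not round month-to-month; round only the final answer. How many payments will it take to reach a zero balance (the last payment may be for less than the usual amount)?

Monthly rate r = 26.2%/12 = 2.18333% = 0.0218333.
Recurrence: B ← B·(1+r) − €270.00.
Month 1: interest €255.23; balance after payment €11,675.23.
Month 2: interest €254.91; balance after payment €11,660.14.
Closed form: n = −ln(1 − rB₀/P)/ln(1+r) = −ln(0.054698)/ln(1.02183) ≈ 134.544, so the balance reaches zero during payment 135.

135 payments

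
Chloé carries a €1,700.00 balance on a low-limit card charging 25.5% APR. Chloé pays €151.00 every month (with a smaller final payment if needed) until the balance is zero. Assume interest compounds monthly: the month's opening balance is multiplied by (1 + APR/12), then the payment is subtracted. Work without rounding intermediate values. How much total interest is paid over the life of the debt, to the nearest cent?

Monthly rate r = 25.5%/12 = 2.125% = 0.02125.
Payoff takes n = ⌈−ln(1 − rB₀/P)/ln(1+r)⌉ = ⌈13.004⌉ = 14 payments; the last is €0.58.
Total paid = 13·€151.00 + €0.58 = €1,963.58.
Total interest = total paid − principal = €1,963.58 − €1,700.00 = €263.58.

€263.58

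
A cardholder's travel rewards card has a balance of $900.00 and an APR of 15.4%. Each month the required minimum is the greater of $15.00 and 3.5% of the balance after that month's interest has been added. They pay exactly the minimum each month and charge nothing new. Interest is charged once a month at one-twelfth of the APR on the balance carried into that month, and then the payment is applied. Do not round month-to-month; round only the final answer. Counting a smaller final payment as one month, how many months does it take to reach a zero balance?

69 months

Monthly rate r = 15.4%/12 = 1.28333% = 0.0128333.
While 3.5% of the post-interest balance exceeds $15.00, each month B ← (B·(1+r))·(1 − 0.035), i.e. B shrinks by the factor (1+r)·0.965 = 0.97738.
This holds for months 1–33. Entering month 34 the balance is $423.06; 3.5% of the post-interest balance is now below $15.00, so the flat $15.00 minimum applies from here.
From month 34 a fixed $15.00 at rate r clears $423.06 in 36 more payments. Total: 33 + 36 = 69 months.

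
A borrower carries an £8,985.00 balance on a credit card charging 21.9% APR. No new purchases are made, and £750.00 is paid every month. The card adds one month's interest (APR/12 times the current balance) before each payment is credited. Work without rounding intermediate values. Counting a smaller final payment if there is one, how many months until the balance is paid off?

Monthly rate r = 21.9%/12 = 1.825% = 0.01825.
Recurrence: B ← B·(1+r) − £750.00.
Month 1: interest £163.98; balance after payment £8,398.98.
Month 2: interest £153.28; balance after payment £7,802.26.
Closed form: n = −ln(1 − rB₀/P)/ln(1+r) = −ln(0.78136)/ln(1.01825) ≈ 13.641, so the balance reaches zero during payment 14.

14 payments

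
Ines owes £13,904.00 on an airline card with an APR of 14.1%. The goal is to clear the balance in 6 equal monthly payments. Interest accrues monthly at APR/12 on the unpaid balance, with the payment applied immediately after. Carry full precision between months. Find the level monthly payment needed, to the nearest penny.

£2,413.56

Monthly rate r = 14.1%/12 = 1.175% = 0.01175.
Level-payment amortization: P = B₀·r / (1 − (1+r)^(−n)) = 13904.00·0.01175 / (1 − 1.01175^(−6)).
Denominator 1 − (1+r)^(−6) = 0.0676891862.
P = 163.372 / 0.0676891862 ≈ 2413.56.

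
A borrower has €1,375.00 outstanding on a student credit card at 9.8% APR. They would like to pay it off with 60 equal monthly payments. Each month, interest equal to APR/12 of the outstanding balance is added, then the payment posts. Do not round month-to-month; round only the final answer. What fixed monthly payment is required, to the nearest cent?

Monthly rate r = 9.8%/12 = 0.816667% = 0.00816667.
Level-payment amortization: P = B₀·r / (1 − (1+r)^(−n)) = 1375.00·0.00816667 / (1 − 1.00817^(−60)).
Denominator 1 − (1+r)^(−60) = 0.386153262.
P = 11.2292 / 0.386153262 ≈ 29.08.

€29.08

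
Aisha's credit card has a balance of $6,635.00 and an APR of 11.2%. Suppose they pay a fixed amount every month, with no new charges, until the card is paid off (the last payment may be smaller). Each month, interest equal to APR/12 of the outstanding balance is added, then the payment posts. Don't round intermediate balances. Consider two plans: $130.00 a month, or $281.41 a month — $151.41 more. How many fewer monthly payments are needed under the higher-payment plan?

43 fewer payments

Monthly rate r = 11.2%/12 = 0.933333% = 0.00933333.
At $130.00/mo: n = ⌈−ln(1 − rB₀/P)/ln(1+r)⌉ = 70 payments (last $83.20); total interest = total paid − $6,635.00 = $2,418.20.
At $281.41/mo: 27 payments (last $212.14); total interest $893.80.
Payments saved = 70 − 27 = 43.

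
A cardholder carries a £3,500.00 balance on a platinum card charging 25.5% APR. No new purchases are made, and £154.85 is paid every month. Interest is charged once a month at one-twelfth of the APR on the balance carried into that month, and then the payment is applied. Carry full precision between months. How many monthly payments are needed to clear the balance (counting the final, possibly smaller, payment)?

32 months

Monthly rate r = 25.5%/12 = 2.125% = 0.02125.
Recurrence: B ← B·(1+r) − £154.85.
Month 1: interest £74.38; balance after payment £3,419.53.
Month 2: interest £72.66; balance after payment £3,337.34.
Closed form: n = −ln(1 − rB₀/P)/ln(1+r) = −ln(0.5197)/ln(1.02125) ≈ 31.127, so the balance reaches zero during payment 32.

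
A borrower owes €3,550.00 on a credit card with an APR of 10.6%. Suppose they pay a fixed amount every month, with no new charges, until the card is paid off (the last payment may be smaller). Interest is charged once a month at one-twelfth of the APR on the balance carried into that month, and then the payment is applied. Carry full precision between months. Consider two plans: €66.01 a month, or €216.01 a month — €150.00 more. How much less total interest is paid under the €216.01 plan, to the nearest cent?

Monthly rate r = 10.6%/12 = 0.883333% = 0.00883333.
At €66.01/mo: n = ⌈−ln(1 − rB₀/P)/ln(1+r)⌉ = 74 payments (last €18.51); total interest = total paid − €3,550.00 = €1,287.24.
At €216.01/mo: 18 payments (last €180.57); total interest €302.74.
Interest saved = €1,287.24 − €302.74 = €984.50.

€984.50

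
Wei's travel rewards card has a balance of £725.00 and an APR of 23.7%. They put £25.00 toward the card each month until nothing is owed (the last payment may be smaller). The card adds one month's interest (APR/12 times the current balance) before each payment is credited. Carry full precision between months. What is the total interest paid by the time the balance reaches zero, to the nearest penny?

Monthly rate r = 23.7%/12 = 1.975% = 0.01975.
Payoff takes n = ⌈−ln(1 − rB₀/P)/ln(1+r)⌉ = ⌈43.481⌉ = 44 payments; the last is £12.09.
Total paid = 43·£25.00 + £12.09 = £1,087.09.
Total interest = total paid − principal = £1,087.09 − £725.00 = £362.09.

£362.09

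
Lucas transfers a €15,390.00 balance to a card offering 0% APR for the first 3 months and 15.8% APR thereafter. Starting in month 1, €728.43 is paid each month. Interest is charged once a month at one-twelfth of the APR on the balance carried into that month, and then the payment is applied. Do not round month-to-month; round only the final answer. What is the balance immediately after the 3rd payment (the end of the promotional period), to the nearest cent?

Promo months 1–3 at r₀ = 0%/12 = 0; months 4+ at r₁ = 15.8%/12 = 0.0131667.
After month 3 (no interest yet): B = €15,390.00 − 3·€728.43 = €13,204.71.

€13,204.71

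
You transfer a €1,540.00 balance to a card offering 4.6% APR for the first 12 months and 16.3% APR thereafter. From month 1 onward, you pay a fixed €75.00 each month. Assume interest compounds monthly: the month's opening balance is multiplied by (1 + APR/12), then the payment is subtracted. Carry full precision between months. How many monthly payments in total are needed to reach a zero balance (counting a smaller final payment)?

22 payments

Promo months 1–12 at r₀ = 4.6%/12 = 0.00383333; months 13+ at r₁ = 16.3%/12 = 0.0135833.
After month 12: iterate B ← B·(1+r₀) − €75.00 for 12 months → €693.13.
Then at r₁ with €75.00/mo: n₂ = −ln(1 − r₁·B/P)/ln(1+r₁) ≈ 9.94 → 10 more payments.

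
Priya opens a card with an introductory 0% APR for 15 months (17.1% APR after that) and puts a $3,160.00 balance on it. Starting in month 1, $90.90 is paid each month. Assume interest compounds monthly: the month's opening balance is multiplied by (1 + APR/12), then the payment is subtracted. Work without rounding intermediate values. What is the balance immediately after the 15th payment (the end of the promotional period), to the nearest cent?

Promo months 1–15 at r₀ = 0%/12 = 0; months 16+ at r₁ = 17.1%/12 = 0.01425.
After month 15 (no interest yet): B = $3,160.00 − 15·$90.90 = $1,796.50.

$1,796.50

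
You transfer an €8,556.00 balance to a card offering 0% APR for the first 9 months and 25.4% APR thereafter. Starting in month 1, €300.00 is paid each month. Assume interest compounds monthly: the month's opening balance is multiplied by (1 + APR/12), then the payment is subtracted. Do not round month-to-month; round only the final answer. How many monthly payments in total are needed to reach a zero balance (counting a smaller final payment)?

Promo months 1–9 at r₀ = 0%/12 = 0; months 10+ at r₁ = 25.4%/12 = 0.0211667.
After month 9 (no interest yet): B = €8,556.00 − 9·€300.00 = €5,856.00.
Then at r₁ with €300.00/mo: n₂ = −ln(1 − r₁·B/P)/ln(1+r₁) ≈ 25.45 → 26 more payments.

35 months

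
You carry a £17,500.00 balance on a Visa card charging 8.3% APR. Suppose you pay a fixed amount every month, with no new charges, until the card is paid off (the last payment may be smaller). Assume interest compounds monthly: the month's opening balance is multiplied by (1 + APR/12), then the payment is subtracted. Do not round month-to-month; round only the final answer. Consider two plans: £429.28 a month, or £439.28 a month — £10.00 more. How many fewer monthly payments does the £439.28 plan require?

Monthly rate r = 8.3%/12 = 0.691667% = 0.00691667.
At £429.28/mo: n = ⌈−ln(1 − rB₀/P)/ln(1+r)⌉ = 49 payments (last £23.68); total interest = total paid − £17,500.00 = £3,129.12.
At £439.28/mo: 47 payments (last £335.81); total interest £3,042.69.
Payments saved = 49 − 47 = 2.

2 fewer payments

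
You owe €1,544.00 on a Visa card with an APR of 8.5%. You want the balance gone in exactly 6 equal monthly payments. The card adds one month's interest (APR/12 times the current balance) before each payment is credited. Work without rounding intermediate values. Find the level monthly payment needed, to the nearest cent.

€263.75

Monthly rate r = 8.5%/12 = 0.708333% = 0.00708333.
Level-payment amortization: P = B₀·r / (1 − (1+r)^(−n)) = 1544.00·0.00708333 / (1 − 1.00708^(−6)).
Denominator 1 − (1+r)^(−6) = 0.0414659436.
P = 10.9367 / 0.0414659436 ≈ 263.75.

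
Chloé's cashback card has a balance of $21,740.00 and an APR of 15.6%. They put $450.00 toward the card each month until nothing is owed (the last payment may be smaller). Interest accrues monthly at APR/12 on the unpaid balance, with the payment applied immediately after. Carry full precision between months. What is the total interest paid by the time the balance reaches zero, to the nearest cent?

$12,716.71

Monthly rate r = 15.6%/12 = 1.3% = 0.013.
Payoff takes n = ⌈−ln(1 − rB₀/P)/ln(1+r)⌉ = ⌈76.569⌉ = 77 payments; the last is $256.71.
Total paid = 76·$450.00 + $256.71 = $34,456.71.
Total interest = total paid − principal = $34,456.71 − $21,740.00 = $12,716.71.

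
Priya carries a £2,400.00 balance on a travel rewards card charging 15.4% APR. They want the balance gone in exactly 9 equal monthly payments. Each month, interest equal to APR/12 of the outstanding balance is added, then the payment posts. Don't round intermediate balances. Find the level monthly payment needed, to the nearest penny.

Monthly rate r = 15.4%/12 = 1.28333% = 0.0128333.
Level-payment amortization: P = B₀·r / (1 − (1+r)^(−n)) = 2400.00·0.0128333 / (1 − 1.01283^(−9)).
Denominator 1 − (1+r)^(−9) = 0.108424499.
P = 30.8 / 0.108424499 ≈ 284.07.

£284.07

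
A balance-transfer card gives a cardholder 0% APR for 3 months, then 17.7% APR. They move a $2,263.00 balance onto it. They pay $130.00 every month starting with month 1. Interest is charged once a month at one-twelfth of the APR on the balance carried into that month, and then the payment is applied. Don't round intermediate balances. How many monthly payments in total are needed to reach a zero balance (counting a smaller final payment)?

Promo months 1–3 at r₀ = 0%/12 = 0; months 4+ at r₁ = 17.7%/12 = 0.01475.
After month 3 (no interest yet): B = $2,263.00 − 3·$130.00 = $1,873.00.
Then at r₁ with $130.00/mo: n₂ = −ln(1 − r₁·B/P)/ln(1+r₁) ≈ 16.32 → 17 more payments.

20 payments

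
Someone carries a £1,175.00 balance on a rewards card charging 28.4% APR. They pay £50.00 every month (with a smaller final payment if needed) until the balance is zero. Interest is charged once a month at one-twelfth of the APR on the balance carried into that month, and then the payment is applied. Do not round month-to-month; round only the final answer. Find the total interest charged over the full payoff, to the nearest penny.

Monthly rate r = 28.4%/12 = 2.36667% = 0.0236667.
Payoff takes n = ⌈−ln(1 − rB₀/P)/ln(1+r)⌉ = ⌈34.727⌉ = 35 payments; the last is £36.48.
Total paid = 34·£50.00 + £36.48 = £1,736.48.
Total interest = total paid − principal = £1,736.48 − £1,175.00 = £561.48.

£561.48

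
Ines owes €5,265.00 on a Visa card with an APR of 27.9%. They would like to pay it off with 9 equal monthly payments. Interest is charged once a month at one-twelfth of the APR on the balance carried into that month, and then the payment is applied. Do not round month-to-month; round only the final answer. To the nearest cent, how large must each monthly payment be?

€655.09

Monthly rate r = 27.9%/12 = 2.325% = 0.02325.
Level-payment amortization: P = B₀·r / (1 − (1+r)^(−n)) = 5265.00·0.02325 / (1 − 1.02325^(−9)).
Denominator 1 − (1+r)^(−9) = 0.186862069.
P = 122.411 / 0.186862069 ≈ 655.09.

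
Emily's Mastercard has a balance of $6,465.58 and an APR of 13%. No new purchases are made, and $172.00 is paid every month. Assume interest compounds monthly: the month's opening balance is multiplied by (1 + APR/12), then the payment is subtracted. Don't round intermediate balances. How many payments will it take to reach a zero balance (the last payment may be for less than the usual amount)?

49 payments

Monthly rate r = 13%/12 = 1.08333% = 0.0108333.
Recurrence: B ← B·(1+r) − $172.00.
Month 1: interest $70.04; balance after payment $6,363.62.
Month 2: interest $68.94; balance after payment $6,260.56.
Closed form: n = −ln(1 − rB₀/P)/ln(1+r) = −ln(0.59277)/ln(1.01083) ≈ 48.533, so the balance reaches zero during payment 49.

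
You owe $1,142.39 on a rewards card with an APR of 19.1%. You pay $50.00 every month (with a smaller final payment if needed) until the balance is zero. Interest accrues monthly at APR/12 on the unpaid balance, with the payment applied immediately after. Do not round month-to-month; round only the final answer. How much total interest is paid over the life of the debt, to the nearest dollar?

Monthly rate r = 19.1%/12 = 1.59167% = 0.0159167.
Payoff takes n = ⌈−ln(1 − rB₀/P)/ln(1+r)⌉ = ⌈28.625⌉ = 29 payments; the last is $31.33.
Total paid = 28·$50.00 + $31.33 = $1,431.33.
Total interest = total paid − principal = $1,431.33 − $1,142.39 = $288.94.

$289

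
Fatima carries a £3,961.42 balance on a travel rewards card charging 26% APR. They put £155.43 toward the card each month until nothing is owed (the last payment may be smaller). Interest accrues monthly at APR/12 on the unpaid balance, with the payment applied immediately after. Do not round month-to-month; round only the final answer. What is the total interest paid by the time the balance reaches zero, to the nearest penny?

£1,864.86

Monthly rate r = 26%/12 = 2.16667% = 0.0216667.
Payoff takes n = ⌈−ln(1 − rB₀/P)/ln(1+r)⌉ = ⌈37.482⌉ = 38 payments; the last is £75.37.
Total paid = 37·£155.43 + £75.37 = £5,826.28.
Total interest = total paid − principal = £5,826.28 − £3,961.42 = £1,864.86.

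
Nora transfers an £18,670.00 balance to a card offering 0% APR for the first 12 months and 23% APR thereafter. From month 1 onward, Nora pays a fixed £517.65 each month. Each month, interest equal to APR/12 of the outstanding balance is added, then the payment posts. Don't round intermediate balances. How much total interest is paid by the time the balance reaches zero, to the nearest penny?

Promo months 1–12 at r₀ = 0%/12 = 0; months 13+ at r₁ = 23%/12 = 0.0191667.
After month 12 (no interest yet): B = £18,670.00 − 12·£517.65 = £12,458.20.
Then at r₁ with £517.65/mo: n₂ = −ln(1 − r₁·B/P)/ln(1+r₁) ≈ 32.58 → 33 more payments.
Total paid = 44·£517.65 + £301.99 = £23,078.59; interest = £23,078.59 − £18,670.00 = £4,408.59.

£4,408.59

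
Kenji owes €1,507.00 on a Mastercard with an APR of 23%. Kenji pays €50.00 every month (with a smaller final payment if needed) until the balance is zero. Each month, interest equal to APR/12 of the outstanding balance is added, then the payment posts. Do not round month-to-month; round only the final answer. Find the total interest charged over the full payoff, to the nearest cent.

Monthly rate r = 23%/12 = 1.91667% = 0.0191667.
Payoff takes n = ⌈−ln(1 − rB₀/P)/ln(1+r)⌉ = ⌈45.404⌉ = 46 payments; the last is €20.29.
Total paid = 45·€50.00 + €20.29 = €2,270.29.
Total interest = total paid − principal = €2,270.29 − €1,507.00 = €763.29.

€763.29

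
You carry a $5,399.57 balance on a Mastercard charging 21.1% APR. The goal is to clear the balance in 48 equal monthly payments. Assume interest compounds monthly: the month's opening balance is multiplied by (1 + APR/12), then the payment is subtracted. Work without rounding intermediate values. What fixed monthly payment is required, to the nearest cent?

Monthly rate r = 21.1%/12 = 1.75833% = 0.0175833.
Level-payment amortization: P = B₀·r / (1 − (1+r)^(−n)) = 5399.57·0.0175833 / (1 − 1.01758^(−48)).
Denominator 1 − (1+r)^(−48) = 0.566847614.
P = 94.9424 / 0.566847614 ≈ 167.49.

$167.49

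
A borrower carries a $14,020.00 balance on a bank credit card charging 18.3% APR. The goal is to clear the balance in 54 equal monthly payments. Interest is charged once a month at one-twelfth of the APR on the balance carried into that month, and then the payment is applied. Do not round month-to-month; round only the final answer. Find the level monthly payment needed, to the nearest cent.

$382.91

Monthly rate r = 18.3%/12 = 1.525% = 0.01525.
Level-payment amortization: P = B₀·r / (1 − (1+r)^(−n)) = 14020.00·0.01525 / (1 − 1.01525^(−54)).
Denominator 1 − (1+r)^(−54) = 0.558370476.
P = 213.805 / 0.558370476 ≈ 382.91.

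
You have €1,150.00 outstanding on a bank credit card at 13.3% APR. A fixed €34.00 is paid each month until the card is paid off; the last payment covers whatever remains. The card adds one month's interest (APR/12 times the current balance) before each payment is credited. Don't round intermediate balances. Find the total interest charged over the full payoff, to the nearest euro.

€299

Monthly rate r = 13.3%/12 = 1.10833% = 0.0110833.
Payoff takes n = ⌈−ln(1 − rB₀/P)/ln(1+r)⌉ = ⌈42.623⌉ = 43 payments; the last is €21.23.
Total paid = 42·€34.00 + €21.23 = €1,449.23.
Total interest = total paid − principal = €1,449.23 − €1,150.00 = €299.23.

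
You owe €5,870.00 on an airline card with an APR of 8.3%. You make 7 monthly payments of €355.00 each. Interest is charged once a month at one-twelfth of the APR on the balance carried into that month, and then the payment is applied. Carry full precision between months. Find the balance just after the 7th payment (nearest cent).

Monthly rate r = 8.3%/12 = 0.691667% = 0.00691667.
Each month: B ← B·(1+r) − €355.00.
Month 1: interest €40.60; balance after payment €5,555.60.
Month 2: interest €38.43; balance after payment €5,239.03.
Month 3: interest €36.24; balance after payment €4,920.26.
Month 4: interest €34.03; balance after payment €4,599.30.
Month 5: interest €31.81; balance after payment €4,276.11.
Month 6: interest €29.58; balance after payment €3,950.68.
Month 7: interest €27.33; balance after payment €3,623.01.

€3,623.01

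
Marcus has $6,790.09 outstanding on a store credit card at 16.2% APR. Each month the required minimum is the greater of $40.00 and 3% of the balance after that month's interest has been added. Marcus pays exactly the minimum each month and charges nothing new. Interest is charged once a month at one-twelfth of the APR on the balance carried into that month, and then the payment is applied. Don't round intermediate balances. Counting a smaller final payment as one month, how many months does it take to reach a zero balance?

141 months

Monthly rate r = 16.2%/12 = 1.35% = 0.0135.
While 3% of the post-interest balance exceeds $40.00, each month B ← (B·(1+r))·(1 − 0.03), i.e. B shrinks by the factor (1+r)·0.97 = 0.9831.
This holds for months 1–97. Entering month 98 the balance is $1,299.09; 3% of the post-interest balance is now below $40.00, so the flat $40.00 minimum applies from here.
From month 98 a fixed $40.00 at rate r clears $1,299.09 in 44 more payments. Total: 97 + 44 = 141 months.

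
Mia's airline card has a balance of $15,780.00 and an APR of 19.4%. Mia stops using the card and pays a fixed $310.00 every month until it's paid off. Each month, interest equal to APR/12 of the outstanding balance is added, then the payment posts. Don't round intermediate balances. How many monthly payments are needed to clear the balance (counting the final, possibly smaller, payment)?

Monthly rate r = 19.4%/12 = 1.61667% = 0.0161667.
Recurrence: B ← B·(1+r) − $310.00.
Month 1: interest $255.11; balance after payment $15,725.11.
Month 2: interest $254.22; balance after payment $15,669.33.
Closed form: n = −ln(1 − rB₀/P)/ln(1+r) = −ln(0.17706)/ln(1.01617) ≈ 107.950, so the balance reaches zero during payment 108.

108 months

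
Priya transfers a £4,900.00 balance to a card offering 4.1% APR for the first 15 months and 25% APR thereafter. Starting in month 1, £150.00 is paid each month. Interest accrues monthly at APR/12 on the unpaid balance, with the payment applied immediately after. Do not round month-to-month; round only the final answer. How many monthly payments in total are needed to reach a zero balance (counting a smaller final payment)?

40 payments

Promo months 1–15 at r₀ = 4.1%/12 = 0.00341667; months 16+ at r₁ = 25%/12 = 0.0208333.
After month 15: iterate B ← B·(1+r₀) − £150.00 for 15 months → £2,852.60.
Then at r₁ with £150.00/mo: n₂ = −ln(1 − r₁·B/P)/ln(1+r₁) ≈ 24.47 → 25 more payments.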